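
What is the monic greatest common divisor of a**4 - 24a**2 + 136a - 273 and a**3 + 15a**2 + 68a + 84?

a + 7

By polynomial division,
  a**4 - 24a**2 + 136a - 273 = (a - 15)(a**3 + 15a**2 + 68a + 84) + (133a**2 + 1072a + 987)
  a**3 + 15a**2 + 68a + 84 = ((1/133)a + 923/17689)(133a**2 + 1072a + 987) + ((82125/17689)a + 82125/2527)
  133a**2 + 1072a + 987 = ((2352637/82125)a + 831383/27375)((82125/17689)a + 82125/2527) + (0)
Last nonzero remainder: (82125/17689)a + 82125/2527. Dividing through by 82125/17689 gives the monic gcd a + 7.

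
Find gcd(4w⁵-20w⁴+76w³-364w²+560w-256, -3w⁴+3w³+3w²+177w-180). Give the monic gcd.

By polynomial division,
  4w⁵-20w⁴+76w³-364w²+560w-256 = (-(4/3)w+16/3)(-3w⁴+3w³+3w²+177w-180) + (64w³-144w²-624w+704)
  -3w⁴+3w³+3w²+177w-180 = (-(3/64)w-15/256)(64w³-144w²-624w+704) + (-(555/16)w²+(2775/16)w-555/4)
  64w³-144w²-624w+704 = (-(1024/555)w-2816/555)(-(555/16)w²+(2775/16)w-555/4) + (0)
Last nonzero remainder: -(555/16)w²+(2775/16)w-555/4. Dividing through by -555/16 gives the monic gcd w²-5w+4.

w²-5w+4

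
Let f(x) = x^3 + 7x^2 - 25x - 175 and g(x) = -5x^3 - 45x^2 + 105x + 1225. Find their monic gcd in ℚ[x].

x^2 + 2x - 35

Repeated division with remainder:
  x^3 + 7x^2 - 25x - 175 = (-1/5)(-5x^3 - 45x^2 + 105x + 1225) + (-2x^2 - 4x + 70)
  -5x^3 - 45x^2 + 105x + 1225 = ((5/2)x + 35/2)(-2x^2 - 4x + 70) + (0)
Last nonzero remainder: -2x^2 - 4x + 70. Dividing through by -2 gives the monic gcd x^2 + 2x - 35.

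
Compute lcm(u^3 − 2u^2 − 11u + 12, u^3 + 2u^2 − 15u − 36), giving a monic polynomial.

Euclidean algorithm in ℚ[u]:
  u^3 − 2u^2 − 11u + 12 = (u^3 + 2u^2 − 15u − 36) + (−4u^2 + 4u + 48)
  u^3 + 2u^2 − 15u − 36 = (−(1/4)u − 3/4)(−4u^2 + 4u + 48) + (0)
Last nonzero remainder: −4u^2 + 4u + 48. Dividing through by −4 gives the monic gcd u^2 − u − 12.
Then lcm(f, g) = f·g / gcd(f, g); expanding and making the result monic gives the answer.

u^4 + u^3 − 17u^2 − 21u + 36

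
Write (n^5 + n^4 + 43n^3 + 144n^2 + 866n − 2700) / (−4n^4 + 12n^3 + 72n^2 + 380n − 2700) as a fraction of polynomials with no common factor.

(−n^3 + 6n^2 − 58n + 100)/(4n^2 − 40n + 100)

By polynomial division,
  n^5 + n^4 + 43n^3 + 144n^2 + 866n − 2700 = (−(1/4)n − 1)(−4n^4 + 12n^3 + 72n^2 + 380n − 2700) + (73n^3 + 311n^2 + 571n − 5400)
  −4n^4 + 12n^3 + 72n^2 + 380n − 2700 = (−(4/73)n + 2120/5329)(73n^3 + 311n^2 + 571n − 5400) + (−(108900/5329)n^2 − (762300/5329)n − 2940300/5329)
  73n^3 + 311n^2 + 571n − 5400 = (−(389017/108900)n + 10658/1089)(−(108900/5329)n^2 − (762300/5329)n − 2940300/5329) + (0)
Last nonzero remainder: −(108900/5329)n^2 − (762300/5329)n − 2940300/5329. Dividing through by −108900/5329 gives the monic gcd n^2 + 7n + 27.
Cancel n^2 + 7n + 27 from numerator and denominator to get the reduced form.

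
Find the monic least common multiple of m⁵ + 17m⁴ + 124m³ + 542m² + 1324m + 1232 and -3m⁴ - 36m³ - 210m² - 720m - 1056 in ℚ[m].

By polynomial division,
  m⁵ + 17m⁴ + 124m³ + 542m² + 1324m + 1232 = (-(1/3)m - 5/3)(-3m⁴ - 36m³ - 210m² - 720m - 1056) + (-6m³ - 48m² - 228m - 528)
  -3m⁴ - 36m³ - 210m² - 720m - 1056 = ((1/2)m + 2)(-6m³ - 48m² - 228m - 528) + (0)
Last nonzero remainder: -6m³ - 48m² - 228m - 528. Dividing through by -6 gives the monic gcd m³ + 8m² + 38m + 88.
Then lcm(f, g) = f·g / gcd(f, g); expanding and making the result monic gives the answer.

m⁶ + 21m⁵ + 192m⁴ + 1038m³ + 3492m² + 6528m + 4928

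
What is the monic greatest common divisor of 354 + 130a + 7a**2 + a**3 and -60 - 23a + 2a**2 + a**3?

By polynomial division,
  a**3 + 7a**2 + 130a + 354 = (a**3 + 2a**2 - 23a - 60) + (5a**2 + 153a + 414)
  a**3 + 2a**2 - 23a - 60 = ((1/5)a - 143/25)(5a**2 + 153a + 414) + ((19234/25)a + 57702/25)
  5a**2 + 153a + 414 = ((125/19234)a + 1725/9617)((19234/25)a + 57702/25) + (0)
Last nonzero remainder: (19234/25)a + 57702/25. Dividing through by 19234/25 gives the monic gcd a + 3.

3 + a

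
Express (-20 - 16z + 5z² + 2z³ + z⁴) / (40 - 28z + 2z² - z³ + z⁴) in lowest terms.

(1 + z)/(-2 + z)

Euclidean algorithm in ℚ[z]:
  z⁴ + 2z³ + 5z² - 16z - 20 = (z⁴ - z³ + 2z² - 28z + 40) + (3z³ + 3z² + 12z - 60)
  z⁴ - z³ + 2z² - 28z + 40 = ((1/3)z - 2/3)(3z³ + 3z² + 12z - 60) + (0)
Last nonzero remainder: 3z³ + 3z² + 12z - 60. Dividing through by 3 gives the monic gcd z³ + z² + 4z - 20.
Cancel z³ + z² + 4z - 20 from numerator and denominator to get the reduced form.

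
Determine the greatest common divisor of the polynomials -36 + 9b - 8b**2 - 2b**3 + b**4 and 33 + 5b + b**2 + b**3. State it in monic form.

3 + b

Euclidean algorithm in ℚ[b]:
  b**4 - 2b**3 - 8b**2 + 9b - 36 = (b - 3)(b**3 + b**2 + 5b + 33) + (-10b**2 - 9b + 63)
  b**3 + b**2 + 5b + 33 = (-(1/10)b - 1/100)(-10b**2 - 9b + 63) + ((1121/100)b + 3363/100)
  -10b**2 - 9b + 63 = (-(1000/1121)b + 2100/1121)((1121/100)b + 3363/100) + (0)
Last nonzero remainder: (1121/100)b + 3363/100. Dividing through by 1121/100 gives the monic gcd b + 3.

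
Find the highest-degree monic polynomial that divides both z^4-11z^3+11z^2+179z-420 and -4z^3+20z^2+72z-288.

Euclidean algorithm in ℚ[z]:
  z^4-11z^3+11z^2+179z-420 = (-(1/4)z+3/2)(-4z^3+20z^2+72z-288) + (-z^2-z+12)
  -4z^3+20z^2+72z-288 = (4z-24)(-z^2-z+12) + (0)
Last nonzero remainder: -z^2-z+12. Dividing through by -1 gives the monic gcd z^2+z-12.

z^2+z-12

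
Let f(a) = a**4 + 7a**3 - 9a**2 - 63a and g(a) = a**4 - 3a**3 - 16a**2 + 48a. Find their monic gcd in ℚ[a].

a**2 - 3a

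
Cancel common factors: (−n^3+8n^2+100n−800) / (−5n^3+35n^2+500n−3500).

(n−8)/(5n−35)

Euclidean algorithm in ℚ[n]:
  −n^3+8n^2+100n−800 = (1/5)(−5n^3+35n^2+500n−3500) + (n^2−100)
  −5n^3+35n^2+500n−3500 = (−5n+35)(n^2−100) + (0)
The last nonzero remainder n^2−100 is already monic.
Cancel n^2−100 from numerator and denominator to get the reduced form.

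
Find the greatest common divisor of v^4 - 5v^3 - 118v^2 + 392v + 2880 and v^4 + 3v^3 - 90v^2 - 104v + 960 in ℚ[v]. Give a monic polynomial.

Euclidean algorithm in ℚ[v]:
  v^4 - 5v^3 - 118v^2 + 392v + 2880 = (v^4 + 3v^3 - 90v^2 - 104v + 960) + (-8v^3 - 28v^2 + 496v + 1920)
  v^4 + 3v^3 - 90v^2 - 104v + 960 = (-(1/8)v + 1/16)(-8v^3 - 28v^2 + 496v + 1920) + (-(105/4)v^2 + 105v + 840)
  -8v^3 - 28v^2 + 496v + 1920 = ((32/105)v + 16/7)(-(105/4)v^2 + 105v + 840) + (0)
Last nonzero remainder: -(105/4)v^2 + 105v + 840. Dividing through by -105/4 gives the monic gcd v^2 - 4v - 32.

v^2 - 4v - 32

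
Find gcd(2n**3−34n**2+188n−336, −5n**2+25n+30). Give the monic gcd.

By polynomial division,
  2n**3−34n**2+188n−336 = (−(2/5)n+24/5)(−5n**2+25n+30) + (80n−480)
  −5n**2+25n+30 = (−(1/16)n−1/16)(80n−480) + (0)
Last nonzero remainder: 80n−480. Dividing through by 80 gives the monic gcd n−6.

n−6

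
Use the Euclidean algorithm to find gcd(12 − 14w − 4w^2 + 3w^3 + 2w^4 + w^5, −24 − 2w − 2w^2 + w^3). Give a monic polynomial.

By polynomial division,
  w^5 + 2w^4 + 3w^3 − 4w^2 − 14w + 12 = (w^2 + 4w + 13)(w^3 − 2w^2 − 2w − 24) + (54w^2 + 108w + 324)
  w^3 − 2w^2 − 2w − 24 = ((1/54)w − 2/27)(54w^2 + 108w + 324) + (0)
Last nonzero remainder: 54w^2 + 108w + 324. Dividing through by 54 gives the monic gcd w^2 + 2w + 6.

6 + 2w + w^2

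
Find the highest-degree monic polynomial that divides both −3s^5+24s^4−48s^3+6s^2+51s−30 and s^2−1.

Repeated division with remainder:
  −3s^5+24s^4−48s^3+6s^2+51s−30 = (−3s^3+24s^2−51s+30)(s^2−1) + (0)
The last nonzero remainder s^2−1 is already monic.

s^2−1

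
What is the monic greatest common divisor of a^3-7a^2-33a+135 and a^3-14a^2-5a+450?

a^2-4a-45

Apply the Euclidean algorithm:
  a^3-7a^2-33a+135 = (a^3-14a^2-5a+450) + (7a^2-28a-315)
  a^3-14a^2-5a+450 = ((1/7)a-10/7)(7a^2-28a-315) + (0)
Last nonzero remainder: 7a^2-28a-315. Dividing through by 7 gives the monic gcd a^2-4a-45.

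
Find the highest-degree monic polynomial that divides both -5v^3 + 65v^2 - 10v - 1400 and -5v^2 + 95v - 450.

v - 10

Repeated division with remainder:
  -5v^3 + 65v^2 - 10v - 1400 = (v + 6)(-5v^2 + 95v - 450) + (-130v + 1300)
  -5v^2 + 95v - 450 = ((1/26)v - 9/26)(-130v + 1300) + (0)
Last nonzero remainder: -130v + 1300. Dividing through by -130 gives the monic gcd v - 10.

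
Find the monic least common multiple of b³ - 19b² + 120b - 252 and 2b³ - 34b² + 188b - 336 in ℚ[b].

b⁴ - 23b³ + 196b² - 732b + 1008

Euclidean algorithm in ℚ[b]:
  b³ - 19b² + 120b - 252 = (1/2)(2b³ - 34b² + 188b - 336) + (-2b² + 26b - 84)
  2b³ - 34b² + 188b - 336 = (-b + 4)(-2b² + 26b - 84) + (0)
Last nonzero remainder: -2b² + 26b - 84. Dividing through by -2 gives the monic gcd b² - 13b + 42.
Then lcm(f, g) = f·g / gcd(f, g); expanding and making the result monic gives the answer.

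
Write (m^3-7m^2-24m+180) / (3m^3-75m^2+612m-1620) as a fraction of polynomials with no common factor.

(m^2-m-30)/(3m^2-57m+270)

By polynomial division,
  m^3-7m^2-24m+180 = (1/3)(3m^3-75m^2+612m-1620) + (18m^2-228m+720)
  3m^3-75m^2+612m-1620 = ((1/6)m-37/18)(18m^2-228m+720) + ((70/3)m-140)
  18m^2-228m+720 = ((27/35)m-36/7)((70/3)m-140) + (0)
Last nonzero remainder: (70/3)m-140. Dividing through by 70/3 gives the monic gcd m-6.
Cancel m-6 from numerator and denominator to get the reduced form.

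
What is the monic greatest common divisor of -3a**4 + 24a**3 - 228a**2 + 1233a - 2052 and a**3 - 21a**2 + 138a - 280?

By polynomial division,
  -3a**4 + 24a**3 - 228a**2 + 1233a - 2052 = (-3a - 39)(a**3 - 21a**2 + 138a - 280) + (-633a**2 + 5775a - 12972)
  a**3 - 21a**2 + 138a - 280 = (-(1/633)a + 2506/133563)(-633a**2 + 5775a - 12972) + ((407484/44521)a - 1629936/44521)
  -633a**2 + 5775a - 12972 = (-(9393931/135828)a + 48127201/135828)((407484/44521)a - 1629936/44521) + (0)
Last nonzero remainder: (407484/44521)a - 1629936/44521. Dividing through by 407484/44521 gives the monic gcd a - 4.

a - 4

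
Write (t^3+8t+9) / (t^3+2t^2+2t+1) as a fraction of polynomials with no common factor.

Apply the Euclidean algorithm:
  t^3+8t+9 = (t^3+2t^2+2t+1) + (-2t^2+6t+8)
  t^3+2t^2+2t+1 = (-(1/2)t-5/2)(-2t^2+6t+8) + (21t+21)
  -2t^2+6t+8 = (-(2/21)t+8/21)(21t+21) + (0)
Last nonzero remainder: 21t+21. Dividing through by 21 gives the monic gcd t+1.
Cancel t+1 from numerator and denominator to get the reduced form.

(t^2-t+9)/(t^2+t+1)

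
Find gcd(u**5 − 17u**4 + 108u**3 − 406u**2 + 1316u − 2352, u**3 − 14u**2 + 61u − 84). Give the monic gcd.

u**2 − 11u + 28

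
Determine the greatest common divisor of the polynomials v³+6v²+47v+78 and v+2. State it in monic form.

Euclidean algorithm in ℚ[v]:
  v³+6v²+47v+78 = (v²+4v+39)(v+2) + (0)
The last nonzero remainder v+2 is already monic.

v+2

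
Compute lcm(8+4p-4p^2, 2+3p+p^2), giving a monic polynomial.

By polynomial division,
  -4p^2+4p+8 = (-4)(p^2+3p+2) + (16p+16)
  p^2+3p+2 = ((1/16)p+1/8)(16p+16) + (0)
Last nonzero remainder: 16p+16. Dividing through by 16 gives the monic gcd p+1.
Then lcm(f, g) = f·g / gcd(f, g); expanding and making the result monic gives the answer.

-4-4p+p^2+p^3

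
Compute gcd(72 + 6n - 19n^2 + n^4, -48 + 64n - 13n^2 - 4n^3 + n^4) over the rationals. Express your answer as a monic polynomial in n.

Apply the Euclidean algorithm:
  n^4 - 19n^2 + 6n + 72 = (n^4 - 4n^3 - 13n^2 + 64n - 48) + (4n^3 - 6n^2 - 58n + 120)
  n^4 - 4n^3 - 13n^2 + 64n - 48 = ((1/4)n - 5/8)(4n^3 - 6n^2 - 58n + 120) + (-(9/4)n^2 - (9/4)n + 27)
  4n^3 - 6n^2 - 58n + 120 = (-(16/9)n + 40/9)(-(9/4)n^2 - (9/4)n + 27) + (0)
Last nonzero remainder: -(9/4)n^2 - (9/4)n + 27. Dividing through by -9/4 gives the monic gcd n^2 + n - 12.

-12 + n + n^2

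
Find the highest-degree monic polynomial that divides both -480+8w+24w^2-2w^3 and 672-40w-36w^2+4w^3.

-24-2w+w^2

Euclidean algorithm in ℚ[w]:
  -2w^3+24w^2+8w-480 = (-1/2)(4w^3-36w^2-40w+672) + (6w^2-12w-144)
  4w^3-36w^2-40w+672 = ((2/3)w-14/3)(6w^2-12w-144) + (0)
Last nonzero remainder: 6w^2-12w-144. Dividing through by 6 gives the monic gcd w^2-2w-24.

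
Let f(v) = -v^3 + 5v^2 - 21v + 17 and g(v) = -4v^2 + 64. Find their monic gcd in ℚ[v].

1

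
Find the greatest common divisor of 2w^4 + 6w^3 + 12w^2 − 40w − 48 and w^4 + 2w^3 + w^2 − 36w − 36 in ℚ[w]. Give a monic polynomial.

Repeated division with remainder:
  2w^4 + 6w^3 + 12w^2 − 40w − 48 = (2)(w^4 + 2w^3 + w^2 − 36w − 36) + (2w^3 + 10w^2 + 32w + 24)
  w^4 + 2w^3 + w^2 − 36w − 36 = ((1/2)w − 3/2)(2w^3 + 10w^2 + 32w + 24) + (0)
Last nonzero remainder: 2w^3 + 10w^2 + 32w + 24. Dividing through by 2 gives the monic gcd w^3 + 5w^2 + 16w + 12.

w^3 + 5w^2 + 16w + 12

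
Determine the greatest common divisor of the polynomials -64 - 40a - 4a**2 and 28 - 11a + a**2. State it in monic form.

Apply the Euclidean algorithm:
  -4a**2 - 40a - 64 = (-4)(a**2 - 11a + 28) + (-84a + 48)
  a**2 - 11a + 28 = (-(1/84)a + 73/588)(-84a + 48) + (1080/49)
  -84a + 48 = (-(343/90)a + 98/45)(1080/49) + (0)
The last nonzero remainder is the constant 1080/49, so the polynomials are coprime and gcd = 1.

1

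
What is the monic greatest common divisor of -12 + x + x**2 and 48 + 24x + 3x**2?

4 + x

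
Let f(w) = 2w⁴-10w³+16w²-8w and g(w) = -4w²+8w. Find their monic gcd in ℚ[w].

Euclidean algorithm in ℚ[w]:
  2w⁴-10w³+16w²-8w = (-(1/2)w²+(3/2)w-1)(-4w²+8w) + (0)
Last nonzero remainder: -4w²+8w. Dividing through by -4 gives the monic gcd w²-2w.

w²-2w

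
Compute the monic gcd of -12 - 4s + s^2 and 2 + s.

2 + s

Euclidean algorithm in ℚ[s]:
  s^2 - 4s - 12 = (s - 6)(s + 2) + (0)
The last nonzero remainder s + 2 is already monic.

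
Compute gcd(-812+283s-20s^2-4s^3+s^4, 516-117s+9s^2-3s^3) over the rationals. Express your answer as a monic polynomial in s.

Apply the Euclidean algorithm:
  s^4-4s^3-20s^2+283s-812 = (-(1/3)s+1/3)(-3s^3+9s^2-117s+516) + (-62s^2+494s-984)
  -3s^3+9s^2-117s+516 = ((3/62)s+231/961)(-62s^2+494s-984) + (-(180795/961)s+723180/961)
  -62s^2+494s-984 = ((59582/180795)s-78802/60265)(-(180795/961)s+723180/961) + (0)
Last nonzero remainder: -(180795/961)s+723180/961. Dividing through by -180795/961 gives the monic gcd s-4.

-4+s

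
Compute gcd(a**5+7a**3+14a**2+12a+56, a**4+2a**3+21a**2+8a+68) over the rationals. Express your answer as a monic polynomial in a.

a**2+4

Euclidean algorithm in ℚ[a]:
  a**5+7a**3+14a**2+12a+56 = (a−2)(a**4+2a**3+21a**2+8a+68) + (−10a**3+48a**2−40a+192)
  a**4+2a**3+21a**2+8a+68 = (−(1/10)a−17/25)(−10a**3+48a**2−40a+192) + ((1241/25)a**2+4964/25)
  −10a**3+48a**2−40a+192 = (−(250/1241)a+1200/1241)((1241/25)a**2+4964/25) + (0)
Last nonzero remainder: (1241/25)a**2+4964/25. Dividing through by 1241/25 gives the monic gcd a**2+4.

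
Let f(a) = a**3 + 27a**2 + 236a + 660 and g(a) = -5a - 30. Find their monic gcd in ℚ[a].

a + 6

Apply the Euclidean algorithm:
  a**3 + 27a**2 + 236a + 660 = (-(1/5)a**2 - (21/5)a - 22)(-5a - 30) + (0)
Last nonzero remainder: -5a - 30. Dividing through by -5 gives the monic gcd a + 6.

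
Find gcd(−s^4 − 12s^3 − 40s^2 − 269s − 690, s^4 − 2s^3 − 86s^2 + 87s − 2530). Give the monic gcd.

By polynomial division,
  −s^4 − 12s^3 − 40s^2 − 269s − 690 = (−1)(s^4 − 2s^3 − 86s^2 + 87s − 2530) + (−14s^3 − 126s^2 − 182s − 3220)
  s^4 − 2s^3 − 86s^2 + 87s − 2530 = (−(1/14)s + 11/14)(−14s^3 − 126s^2 − 182s − 3220) + (0)
Last nonzero remainder: −14s^3 − 126s^2 − 182s − 3220. Dividing through by −14 gives the monic gcd s^3 + 9s^2 + 13s + 230.

s^3 + 9s^2 + 13s + 230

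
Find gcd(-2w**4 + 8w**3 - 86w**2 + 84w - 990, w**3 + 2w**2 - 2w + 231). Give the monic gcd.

Apply the Euclidean algorithm:
  -2w**4 + 8w**3 - 86w**2 + 84w - 990 = (-2w + 12)(w**3 + 2w**2 - 2w + 231) + (-114w**2 + 570w - 3762)
  w**3 + 2w**2 - 2w + 231 = (-(1/114)w - 7/114)(-114w**2 + 570w - 3762) + (0)
Last nonzero remainder: -114w**2 + 570w - 3762. Dividing through by -114 gives the monic gcd w**2 - 5w + 33.

w**2 - 5w + 33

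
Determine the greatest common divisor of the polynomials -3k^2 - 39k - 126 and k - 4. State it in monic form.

1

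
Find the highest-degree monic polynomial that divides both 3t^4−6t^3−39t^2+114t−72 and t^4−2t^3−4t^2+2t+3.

Euclidean algorithm in ℚ[t]:
  3t^4−6t^3−39t^2+114t−72 = (3)(t^4−2t^3−4t^2+2t+3) + (−27t^2+108t−81)
  t^4−2t^3−4t^2+2t+3 = (−(1/27)t^2−(2/27)t−1/27)(−27t^2+108t−81) + (0)
Last nonzero remainder: −27t^2+108t−81. Dividing through by −27 gives the monic gcd t^2−4t+3.

t^2−4t+3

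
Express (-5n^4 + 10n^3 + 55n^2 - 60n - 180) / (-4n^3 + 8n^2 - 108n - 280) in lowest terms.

(5n^3 - 20n^2 - 15n + 90)/(4n^2 - 16n + 140)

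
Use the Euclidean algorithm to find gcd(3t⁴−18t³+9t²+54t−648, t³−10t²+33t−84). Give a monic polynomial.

t²−3t+12

Apply the Euclidean algorithm:
  3t⁴−18t³+9t²+54t−648 = (3t+12)(t³−10t²+33t−84) + (30t²−90t+360)
  t³−10t²+33t−84 = ((1/30)t−7/30)(30t²−90t+360) + (0)
Last nonzero remainder: 30t²−90t+360. Dividing through by 30 gives the monic gcd t²−3t+12.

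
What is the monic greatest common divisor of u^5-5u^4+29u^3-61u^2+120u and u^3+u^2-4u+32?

u^2-3u+8

Euclidean algorithm in ℚ[u]:
  u^5-5u^4+29u^3-61u^2+120u = (u^2-6u+39)(u^3+u^2-4u+32) + (-156u^2+468u-1248)
  u^3+u^2-4u+32 = (-(1/156)u-1/39)(-156u^2+468u-1248) + (0)
Last nonzero remainder: -156u^2+468u-1248. Dividing through by -156 gives the monic gcd u^2-3u+8.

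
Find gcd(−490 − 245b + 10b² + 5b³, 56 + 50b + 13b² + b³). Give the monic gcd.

Apply the Euclidean algorithm:
  5b³ + 10b² − 245b − 490 = (5)(b³ + 13b² + 50b + 56) + (−55b² − 495b − 770)
  b³ + 13b² + 50b + 56 = (−(1/55)b − 4/55)(−55b² − 495b − 770) + (0)
Last nonzero remainder: −55b² − 495b − 770. Dividing through by −55 gives the monic gcd b² + 9b + 14.

14 + 9b + b²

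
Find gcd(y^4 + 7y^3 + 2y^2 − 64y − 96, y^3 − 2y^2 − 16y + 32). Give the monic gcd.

Apply the Euclidean algorithm:
  y^4 + 7y^3 + 2y^2 − 64y − 96 = (y + 9)(y^3 − 2y^2 − 16y + 32) + (36y^2 + 48y − 384)
  y^3 − 2y^2 − 16y + 32 = ((1/36)y − 5/54)(36y^2 + 48y − 384) + (−(8/9)y − 32/9)
  36y^2 + 48y − 384 = (−(81/2)y + 108)(−(8/9)y − 32/9) + (0)
Last nonzero remainder: −(8/9)y − 32/9. Dividing through by −8/9 gives the monic gcd y + 4.

y + 4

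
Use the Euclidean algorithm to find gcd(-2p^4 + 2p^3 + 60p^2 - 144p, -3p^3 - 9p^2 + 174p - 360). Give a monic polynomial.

Repeated division with remainder:
  -2p^4 + 2p^3 + 60p^2 - 144p = ((2/3)p - 8/3)(-3p^3 - 9p^2 + 174p - 360) + (-80p^2 + 560p - 960)
  -3p^3 - 9p^2 + 174p - 360 = ((3/80)p + 3/8)(-80p^2 + 560p - 960) + (0)
Last nonzero remainder: -80p^2 + 560p - 960. Dividing through by -80 gives the monic gcd p^2 - 7p + 12.

p^2 - 7p + 12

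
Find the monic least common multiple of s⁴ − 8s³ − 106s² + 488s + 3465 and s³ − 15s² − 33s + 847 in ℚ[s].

By polynomial division,
  s⁴ − 8s³ − 106s² + 488s + 3465 = (s + 7)(s³ − 15s² − 33s + 847) + (32s² − 128s − 2464)
  s³ − 15s² − 33s + 847 = ((1/32)s − 11/32)(32s² − 128s − 2464) + (0)
Last nonzero remainder: 32s² − 128s − 2464. Dividing through by 32 gives the monic gcd s² − 4s − 77.
Then lcm(f, g) = f·g / gcd(f, g); expanding and making the result monic gives the answer.

s⁵ − 19s⁴ − 18s³ + 1654s² − 1903s − 38115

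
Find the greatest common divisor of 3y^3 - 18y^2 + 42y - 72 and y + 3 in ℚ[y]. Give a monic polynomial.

Apply the Euclidean algorithm:
  3y^3 - 18y^2 + 42y - 72 = (3y^2 - 27y + 123)(y + 3) + (-441)
  y + 3 = (-(1/441)y - 1/147)(-441) + (0)
The last nonzero remainder is the constant -441, so the polynomials are coprime and gcd = 1.

1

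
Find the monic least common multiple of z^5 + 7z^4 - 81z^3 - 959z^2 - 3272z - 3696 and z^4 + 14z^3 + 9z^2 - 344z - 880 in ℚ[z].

z^7 + 13z^6 - 94z^5 - 1830z^4 - 4571z^3 + 29417z^2 + 157784z + 203280

Repeated division with remainder:
  z^5 + 7z^4 - 81z^3 - 959z^2 - 3272z - 3696 = (z - 7)(z^4 + 14z^3 + 9z^2 - 344z - 880) + (8z^3 - 552z^2 - 4800z - 9856)
  z^4 + 14z^3 + 9z^2 - 344z - 880 = ((1/8)z + 83/8)(8z^3 - 552z^2 - 4800z - 9856) + (6336z^2 + 50688z + 101376)
  8z^3 - 552z^2 - 4800z - 9856 = ((1/792)z - 7/72)(6336z^2 + 50688z + 101376) + (0)
Last nonzero remainder: 6336z^2 + 50688z + 101376. Dividing through by 6336 gives the monic gcd z^2 + 8z + 16.
Then lcm(f, g) = f·g / gcd(f, g); expanding and making the result monic gives the answer.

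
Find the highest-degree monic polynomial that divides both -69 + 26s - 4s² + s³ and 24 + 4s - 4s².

Euclidean algorithm in ℚ[s]:
  s³ - 4s² + 26s - 69 = (-(1/4)s + 3/4)(-4s² + 4s + 24) + (29s - 87)
  -4s² + 4s + 24 = (-(4/29)s - 8/29)(29s - 87) + (0)
Last nonzero remainder: 29s - 87. Dividing through by 29 gives the monic gcd s - 3.

-3 + s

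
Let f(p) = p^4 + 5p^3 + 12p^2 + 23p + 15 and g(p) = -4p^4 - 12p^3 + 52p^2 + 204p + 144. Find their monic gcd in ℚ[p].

Euclidean algorithm in ℚ[p]:
  p^4 + 5p^3 + 12p^2 + 23p + 15 = (-1/4)(-4p^4 - 12p^3 + 52p^2 + 204p + 144) + (2p^3 + 25p^2 + 74p + 51)
  -4p^4 - 12p^3 + 52p^2 + 204p + 144 = (-2p + 19)(2p^3 + 25p^2 + 74p + 51) + (-275p^2 - 1100p - 825)
  2p^3 + 25p^2 + 74p + 51 = (-(2/275)p - 17/275)(-275p^2 - 1100p - 825) + (0)
Last nonzero remainder: -275p^2 - 1100p - 825. Dividing through by -275 gives the monic gcd p^2 + 4p + 3.

p^2 + 4p + 3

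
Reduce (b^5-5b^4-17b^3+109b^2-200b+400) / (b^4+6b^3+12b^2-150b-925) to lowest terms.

(b^3-5b^2+8b-16)/(b^2+6b+37)

Apply the Euclidean algorithm:
  b^5-5b^4-17b^3+109b^2-200b+400 = (b-11)(b^4+6b^3+12b^2-150b-925) + (37b^3+391b^2-925b-9775)
  b^4+6b^3+12b^2-150b-925 = ((1/37)b-169/1369)(37b^3+391b^2-925b-9775) + ((116732/1369)b^2-2918300/1369)
  37b^3+391b^2-925b-9775 = ((50653/116732)b+535279/116732)((116732/1369)b^2-2918300/1369) + (0)
Last nonzero remainder: (116732/1369)b^2-2918300/1369. Dividing through by 116732/1369 gives the monic gcd b^2-25.
Cancel b^2-25 from numerator and denominator to get the reduced form.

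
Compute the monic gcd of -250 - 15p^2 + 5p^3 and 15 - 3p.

Repeated division with remainder:
  5p^3 - 15p^2 - 250 = (-(5/3)p^2 - (10/3)p - 50/3)(-3p + 15) + (0)
Last nonzero remainder: -3p + 15. Dividing through by -3 gives the monic gcd p - 5.

-5 + p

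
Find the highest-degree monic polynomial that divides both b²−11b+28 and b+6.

1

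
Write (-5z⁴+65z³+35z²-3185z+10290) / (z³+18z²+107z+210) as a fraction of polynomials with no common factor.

(-5z³+100z²-665z+1470)/(z²+11z+30)

Repeated division with remainder:
  -5z⁴+65z³+35z²-3185z+10290 = (-5z+155)(z³+18z²+107z+210) + (-2220z²-18720z-22260)
  z³+18z²+107z+210 = (-(1/2220)z-59/13690)(-2220z²-18720z-22260) + ((22308/1369)z+156156/1369)
  -2220z²-18720z-22260 = (-(253265/1859)z-362785/1859)((22308/1369)z+156156/1369) + (0)
Last nonzero remainder: (22308/1369)z+156156/1369. Dividing through by 22308/1369 gives the monic gcd z+7.
Cancel z+7 from numerator and denominator to get the reduced form.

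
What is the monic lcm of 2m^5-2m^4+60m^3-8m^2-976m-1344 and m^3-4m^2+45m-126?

Euclidean algorithm in ℚ[m]:
  2m^5-2m^4+60m^3-8m^2-976m-1344 = (2m^2+6m-6)(m^3-4m^2+45m-126) + (-50m^2+50m-2100)
  m^3-4m^2+45m-126 = (-(1/50)m+3/50)(-50m^2+50m-2100) + (0)
Last nonzero remainder: -50m^2+50m-2100. Dividing through by -50 gives the monic gcd m^2-m+42.
Then lcm(f, g) = f·g / gcd(f, g); expanding and making the result monic gives the answer.

m^6-4m^5+33m^4-94m^3-476m^2+792m+2016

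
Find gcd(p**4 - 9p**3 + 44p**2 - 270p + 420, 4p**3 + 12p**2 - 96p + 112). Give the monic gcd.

Repeated division with remainder:
  p**4 - 9p**3 + 44p**2 - 270p + 420 = ((1/4)p - 3)(4p**3 + 12p**2 - 96p + 112) + (104p**2 - 586p + 756)
  4p**3 + 12p**2 - 96p + 112 = ((1/26)p + 449/1352)(104p**2 - 586p + 756) + ((47005/676)p - 47005/338)
  104p**2 - 586p + 756 = ((70304/47005)p - 36504/6715)((47005/676)p - 47005/338) + (0)
Last nonzero remainder: (47005/676)p - 47005/338. Dividing through by 47005/676 gives the monic gcd p - 2.

p - 2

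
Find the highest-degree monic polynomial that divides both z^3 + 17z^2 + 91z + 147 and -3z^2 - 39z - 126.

z + 7

Euclidean algorithm in ℚ[z]:
  z^3 + 17z^2 + 91z + 147 = (-(1/3)z - 4/3)(-3z^2 - 39z - 126) + (-3z - 21)
  -3z^2 - 39z - 126 = (z + 6)(-3z - 21) + (0)
Last nonzero remainder: -3z - 21. Dividing through by -3 gives the monic gcd z + 7.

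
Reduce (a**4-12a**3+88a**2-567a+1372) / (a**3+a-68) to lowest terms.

(a**3-8a**2+56a-343)/(a**2+4a+17)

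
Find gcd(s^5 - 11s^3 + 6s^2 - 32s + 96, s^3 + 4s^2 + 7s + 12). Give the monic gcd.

Apply the Euclidean algorithm:
  s^5 - 11s^3 + 6s^2 - 32s + 96 = (s^2 - 4s - 2)(s^3 + 4s^2 + 7s + 12) + (30s^2 + 30s + 120)
  s^3 + 4s^2 + 7s + 12 = ((1/30)s + 1/10)(30s^2 + 30s + 120) + (0)
Last nonzero remainder: 30s^2 + 30s + 120. Dividing through by 30 gives the monic gcd s^2 + s + 4.

s^2 + s + 4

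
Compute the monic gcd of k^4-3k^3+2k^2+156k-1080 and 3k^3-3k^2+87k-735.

k-5

By polynomial division,
  k^4-3k^3+2k^2+156k-1080 = ((1/3)k-2/3)(3k^3-3k^2+87k-735) + (-29k^2+459k-1570)
  3k^3-3k^2+87k-735 = (-(3/29)k-1290/841)(-29k^2+459k-1570) + ((528687/841)k-2643435/841)
  -29k^2+459k-1570 = (-(24389/528687)k+264074/528687)((528687/841)k-2643435/841) + (0)
Last nonzero remainder: (528687/841)k-2643435/841. Dividing through by 528687/841 gives the monic gcd k-5.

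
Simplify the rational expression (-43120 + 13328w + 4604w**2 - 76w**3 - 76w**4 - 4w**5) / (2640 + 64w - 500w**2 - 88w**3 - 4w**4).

Euclidean algorithm in ℚ[w]:
  -4w**5 - 76w**4 - 76w**3 + 4604w**2 + 13328w - 43120 = (w - 3)(-4w**4 - 88w**3 - 500w**2 + 64w + 2640) + (160w**3 + 3040w**2 + 10880w - 35200)
  -4w**4 - 88w**3 - 500w**2 + 64w + 2640 = (-(1/40)w - 3/40)(160w**3 + 3040w**2 + 10880w - 35200) + (0)
Last nonzero remainder: 160w**3 + 3040w**2 + 10880w - 35200. Dividing through by 160 gives the monic gcd w**3 + 19w**2 + 68w - 220.
Cancel w**3 + 19w**2 + 68w - 220 from numerator and denominator to get the reduced form.

(-49 + w**2)/(3 + w)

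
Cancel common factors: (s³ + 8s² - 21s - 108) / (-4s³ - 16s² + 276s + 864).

Apply the Euclidean algorithm:
  s³ + 8s² - 21s - 108 = (-1/4)(-4s³ - 16s² + 276s + 864) + (4s² + 48s + 108)
  -4s³ - 16s² + 276s + 864 = (-s + 8)(4s² + 48s + 108) + (0)
Last nonzero remainder: 4s² + 48s + 108. Dividing through by 4 gives the monic gcd s² + 12s + 27.
Cancel s² + 12s + 27 from numerator and denominator to get the reduced form.

(-s + 4)/(4s - 32)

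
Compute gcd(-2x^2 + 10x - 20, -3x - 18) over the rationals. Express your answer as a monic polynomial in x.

1

Euclidean algorithm in ℚ[x]:
  -2x^2 + 10x - 20 = ((2/3)x - 22/3)(-3x - 18) + (-152)
  -3x - 18 = ((3/152)x + 9/76)(-152) + (0)
The last nonzero remainder is the constant -152, so the polynomials are coprime and gcd = 1.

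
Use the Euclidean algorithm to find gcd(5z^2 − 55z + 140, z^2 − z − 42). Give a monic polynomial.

z − 7

Apply the Euclidean algorithm:
  5z^2 − 55z + 140 = (5)(z^2 − z − 42) + (−50z + 350)
  z^2 − z − 42 = (−(1/50)z − 3/25)(−50z + 350) + (0)
Last nonzero remainder: −50z + 350. Dividing through by −50 gives the monic gcd z − 7.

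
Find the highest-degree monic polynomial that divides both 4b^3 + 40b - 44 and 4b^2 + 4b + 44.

b^2 + b + 11

By polynomial division,
  4b^3 + 40b - 44 = (b - 1)(4b^2 + 4b + 44) + (0)
Last nonzero remainder: 4b^2 + 4b + 44. Dividing through by 4 gives the monic gcd b^2 + b + 11.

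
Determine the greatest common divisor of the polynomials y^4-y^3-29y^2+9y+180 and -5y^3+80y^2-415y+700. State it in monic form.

y-5

Repeated division with remainder:
  y^4-y^3-29y^2+9y+180 = (-(1/5)y-3)(-5y^3+80y^2-415y+700) + (128y^2-1096y+2280)
  -5y^3+80y^2-415y+700 = (-(5/128)y+595/2048)(128y^2-1096y+2280) + (-(1925/256)y+9625/256)
  128y^2-1096y+2280 = (-(32768/1925)y+116736/1925)(-(1925/256)y+9625/256) + (0)
Last nonzero remainder: -(1925/256)y+9625/256. Dividing through by -1925/256 gives the monic gcd y-5.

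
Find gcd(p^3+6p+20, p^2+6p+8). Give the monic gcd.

Apply the Euclidean algorithm:
  p^3+6p+20 = (p−6)(p^2+6p+8) + (34p+68)
  p^2+6p+8 = ((1/34)p+2/17)(34p+68) + (0)
Last nonzero remainder: 34p+68. Dividing through by 34 gives the monic gcd p+2.

p+2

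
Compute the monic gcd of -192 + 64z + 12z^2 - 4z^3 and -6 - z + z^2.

By polynomial division,
  -4z^3 + 12z^2 + 64z - 192 = (-4z + 8)(z^2 - z - 6) + (48z - 144)
  z^2 - z - 6 = ((1/48)z + 1/24)(48z - 144) + (0)
Last nonzero remainder: 48z - 144. Dividing through by 48 gives the monic gcd z - 3.

-3 + z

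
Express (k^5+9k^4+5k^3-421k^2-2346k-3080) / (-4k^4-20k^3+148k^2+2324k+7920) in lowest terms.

(-k^2+5k+14)/(4k-36)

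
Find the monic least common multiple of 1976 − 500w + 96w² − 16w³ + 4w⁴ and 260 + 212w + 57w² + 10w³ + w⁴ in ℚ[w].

4940 + 2208w − 141w² + 3w³ + 6w⁴ + 3w⁵ + w⁶

By polynomial division,
  4w⁴ − 16w³ + 96w² − 500w + 1976 = (4)(w⁴ + 10w³ + 57w² + 212w + 260) + (−56w³ − 132w² − 1348w + 936)
  w⁴ + 10w³ + 57w² + 212w + 260 = (−(1/56)w − 107/784)(−56w³ − 132w² − 1348w + 936) + ((2923/196)w² + (8769/196)w + 37999/98)
  −56w³ − 132w² − 1348w + 936 = (−(10976/2923)w + 7056/2923)((2923/196)w² + (8769/196)w + 37999/98) + (0)
Last nonzero remainder: (2923/196)w² + (8769/196)w + 37999/98. Dividing through by 2923/196 gives the monic gcd w² + 3w + 26.
Then lcm(f, g) = f·g / gcd(f, g); expanding and making the result monic gives the answer.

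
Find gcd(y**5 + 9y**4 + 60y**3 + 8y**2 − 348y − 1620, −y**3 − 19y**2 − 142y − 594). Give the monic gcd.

y**2 + 8y + 54

Repeated division with remainder:
  y**5 + 9y**4 + 60y**3 + 8y**2 − 348y − 1620 = (−y**2 + 10y − 108)(−y**3 − 19y**2 − 142y − 594) + (−1218y**2 − 9744y − 65772)
  −y**3 − 19y**2 − 142y − 594 = ((1/1218)y + 11/1218)(−1218y**2 − 9744y − 65772) + (0)
Last nonzero remainder: −1218y**2 − 9744y − 65772. Dividing through by −1218 gives the monic gcd y**2 + 8y + 54.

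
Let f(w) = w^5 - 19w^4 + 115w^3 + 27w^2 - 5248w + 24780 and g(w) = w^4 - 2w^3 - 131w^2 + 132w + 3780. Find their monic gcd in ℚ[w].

Euclidean algorithm in ℚ[w]:
  w^5 - 19w^4 + 115w^3 + 27w^2 - 5248w + 24780 = (w - 17)(w^4 - 2w^3 - 131w^2 + 132w + 3780) + (212w^3 - 2332w^2 - 6784w + 89040)
  w^4 - 2w^3 - 131w^2 + 132w + 3780 = ((1/212)w + 9/212)(212w^3 - 2332w^2 - 6784w + 89040) + (0)
Last nonzero remainder: 212w^3 - 2332w^2 - 6784w + 89040. Dividing through by 212 gives the monic gcd w^3 - 11w^2 - 32w + 420.

w^3 - 11w^2 - 32w + 420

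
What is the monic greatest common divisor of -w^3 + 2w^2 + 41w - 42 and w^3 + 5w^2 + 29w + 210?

Apply the Euclidean algorithm:
  -w^3 + 2w^2 + 41w - 42 = (-1)(w^3 + 5w^2 + 29w + 210) + (7w^2 + 70w + 168)
  w^3 + 5w^2 + 29w + 210 = ((1/7)w - 5/7)(7w^2 + 70w + 168) + (55w + 330)
  7w^2 + 70w + 168 = ((7/55)w + 28/55)(55w + 330) + (0)
Last nonzero remainder: 55w + 330. Dividing through by 55 gives the monic gcd w + 6.

w + 6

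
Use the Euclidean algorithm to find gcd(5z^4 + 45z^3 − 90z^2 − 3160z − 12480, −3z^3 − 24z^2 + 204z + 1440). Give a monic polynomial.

Euclidean algorithm in ℚ[z]:
  5z^4 + 45z^3 − 90z^2 − 3160z − 12480 = (−(5/3)z − 5/3)(−3z^3 − 24z^2 + 204z + 1440) + (210z^2 − 420z − 10080)
  −3z^3 − 24z^2 + 204z + 1440 = (−(1/70)z − 1/7)(210z^2 − 420z − 10080) + (0)
Last nonzero remainder: 210z^2 − 420z − 10080. Dividing through by 210 gives the monic gcd z^2 − 2z − 48.

z^2 − 2z − 48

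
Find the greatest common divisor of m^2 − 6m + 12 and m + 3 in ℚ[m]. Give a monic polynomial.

Repeated division with remainder:
  m^2 − 6m + 12 = (m − 9)(m + 3) + (39)
  m + 3 = ((1/39)m + 1/13)(39) + (0)
The last nonzero remainder is the constant 39, so the polynomials are coprime and gcd = 1.

1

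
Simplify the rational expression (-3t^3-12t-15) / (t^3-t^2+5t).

By polynomial division,
  -3t^3-12t-15 = (-3)(t^3-t^2+5t) + (-3t^2+3t-15)
  t^3-t^2+5t = (-(1/3)t)(-3t^2+3t-15) + (0)
Last nonzero remainder: -3t^2+3t-15. Dividing through by -3 gives the monic gcd t^2-t+5.
Cancel t^2-t+5 from numerator and denominator to get the reduced form.

(-3t-3)/(t)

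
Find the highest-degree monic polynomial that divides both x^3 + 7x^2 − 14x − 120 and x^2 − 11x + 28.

Repeated division with remainder:
  x^3 + 7x^2 − 14x − 120 = (x + 18)(x^2 − 11x + 28) + (156x − 624)
  x^2 − 11x + 28 = ((1/156)x − 7/156)(156x − 624) + (0)
Last nonzero remainder: 156x − 624. Dividing through by 156 gives the monic gcd x − 4.

x − 4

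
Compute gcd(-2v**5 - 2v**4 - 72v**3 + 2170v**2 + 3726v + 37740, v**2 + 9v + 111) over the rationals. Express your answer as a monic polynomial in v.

By polynomial division,
  -2v**5 - 2v**4 - 72v**3 + 2170v**2 + 3726v + 37740 = (-2v**3 + 16v**2 + 6v + 340)(v**2 + 9v + 111) + (0)
The last nonzero remainder v**2 + 9v + 111 is already monic.

v**2 + 9v + 111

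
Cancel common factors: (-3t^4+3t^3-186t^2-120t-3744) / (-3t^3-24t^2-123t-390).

(t^2-4t+48)/(t+5)

Repeated division with remainder:
  -3t^4+3t^3-186t^2-120t-3744 = (t-9)(-3t^3-24t^2-123t-390) + (-279t^2-837t-7254)
  -3t^3-24t^2-123t-390 = ((1/93)t+5/93)(-279t^2-837t-7254) + (0)
Last nonzero remainder: -279t^2-837t-7254. Dividing through by -279 gives the monic gcd t^2+3t+26.
Cancel t^2+3t+26 from numerator and denominator to get the reduced form.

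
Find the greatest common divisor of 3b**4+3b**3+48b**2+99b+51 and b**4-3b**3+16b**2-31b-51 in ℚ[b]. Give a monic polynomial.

Repeated division with remainder:
  3b**4+3b**3+48b**2+99b+51 = (3)(b**4-3b**3+16b**2-31b-51) + (12b**3+192b+204)
  b**4-3b**3+16b**2-31b-51 = ((1/12)b-1/4)(12b**3+192b+204) + (0)
Last nonzero remainder: 12b**3+192b+204. Dividing through by 12 gives the monic gcd b**3+16b+17.

b**3+16b+17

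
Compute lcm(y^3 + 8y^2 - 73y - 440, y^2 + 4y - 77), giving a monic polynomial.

y^4 + y^3 - 129y^2 + 71y + 3080

By polynomial division,
  y^3 + 8y^2 - 73y - 440 = (y + 4)(y^2 + 4y - 77) + (-12y - 132)
  y^2 + 4y - 77 = (-(1/12)y + 7/12)(-12y - 132) + (0)
Last nonzero remainder: -12y - 132. Dividing through by -12 gives the monic gcd y + 11.
Then lcm(f, g) = f·g / gcd(f, g); expanding and making the result monic gives the answer.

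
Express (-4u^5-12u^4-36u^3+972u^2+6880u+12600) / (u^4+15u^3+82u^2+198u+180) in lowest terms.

Apply the Euclidean algorithm:
  -4u^5-12u^4-36u^3+972u^2+6880u+12600 = (-4u+48)(u^4+15u^3+82u^2+198u+180) + (-428u^3-2172u^2-1904u+3960)
  u^4+15u^3+82u^2+198u+180 = (-(1/428)u-531/22898)(-428u^3-2172u^2-1904u+3960) + ((311220/11449)u^2+(1867320/11449)u+3112200/11449)
  -428u^3-2172u^2-1904u+3960 = (-(1225043/77805)u+125939/8645)((311220/11449)u^2+(1867320/11449)u+3112200/11449) + (0)
Last nonzero remainder: (311220/11449)u^2+(1867320/11449)u+3112200/11449. Dividing through by 311220/11449 gives the monic gcd u^2+6u+10.
Cancel u^2+6u+10 from numerator and denominator to get the reduced form.

(-4u^3+12u^2-68u+1260)/(u^2+9u+18)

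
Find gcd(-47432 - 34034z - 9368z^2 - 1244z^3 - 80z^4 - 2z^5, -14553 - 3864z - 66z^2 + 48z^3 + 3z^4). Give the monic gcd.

539 + 203z + 25z^2 + z^3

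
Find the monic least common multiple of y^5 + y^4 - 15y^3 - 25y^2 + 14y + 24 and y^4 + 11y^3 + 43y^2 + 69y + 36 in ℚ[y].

y^7 + 8y^6 + 4y^5 - 118y^4 - 341y^3 - 178y^2 + 336y + 288

Repeated division with remainder:
  y^5 + y^4 - 15y^3 - 25y^2 + 14y + 24 = (y - 10)(y^4 + 11y^3 + 43y^2 + 69y + 36) + (52y^3 + 336y^2 + 668y + 384)
  y^4 + 11y^3 + 43y^2 + 69y + 36 = ((1/52)y + 59/676)(52y^3 + 336y^2 + 668y + 384) + ((140/169)y^2 + (560/169)y + 420/169)
  52y^3 + 336y^2 + 668y + 384 = ((2197/35)y + 5408/35)((140/169)y^2 + (560/169)y + 420/169) + (0)
Last nonzero remainder: (140/169)y^2 + (560/169)y + 420/169. Dividing through by 140/169 gives the monic gcd y^2 + 4y + 3.
Then lcm(f, g) = f·g / gcd(f, g); expanding and making the result monic gives the answer.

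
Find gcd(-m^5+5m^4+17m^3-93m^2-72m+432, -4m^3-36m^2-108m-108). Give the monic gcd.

Repeated division with remainder:
  -m^5+5m^4+17m^3-93m^2-72m+432 = ((1/4)m^2-(7/2)m+41/2)(-4m^3-36m^2-108m-108) + (294m^2+1764m+2646)
  -4m^3-36m^2-108m-108 = (-(2/147)m-2/49)(294m^2+1764m+2646) + (0)
Last nonzero remainder: 294m^2+1764m+2646. Dividing through by 294 gives the monic gcd m^2+6m+9.

m^2+6m+9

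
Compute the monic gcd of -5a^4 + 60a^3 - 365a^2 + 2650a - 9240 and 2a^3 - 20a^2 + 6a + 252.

Apply the Euclidean algorithm:
  -5a^4 + 60a^3 - 365a^2 + 2650a - 9240 = (-(5/2)a + 5)(2a^3 - 20a^2 + 6a + 252) + (-250a^2 + 3250a - 10500)
  2a^3 - 20a^2 + 6a + 252 = (-(1/125)a - 3/125)(-250a^2 + 3250a - 10500) + (0)
Last nonzero remainder: -250a^2 + 3250a - 10500. Dividing through by -250 gives the monic gcd a^2 - 13a + 42.

a^2 - 13a + 42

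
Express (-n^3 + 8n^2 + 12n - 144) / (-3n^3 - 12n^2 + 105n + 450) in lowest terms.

(n^2 - 2n - 24)/(3n^2 + 30n + 75)

Repeated division with remainder:
  -n^3 + 8n^2 + 12n - 144 = (1/3)(-3n^3 - 12n^2 + 105n + 450) + (12n^2 - 23n - 294)
  -3n^3 - 12n^2 + 105n + 450 = (-(1/4)n - 71/48)(12n^2 - 23n - 294) + (-(121/48)n + 121/8)
  12n^2 - 23n - 294 = (-(576/121)n - 2352/121)(-(121/48)n + 121/8) + (0)
Last nonzero remainder: -(121/48)n + 121/8. Dividing through by -121/48 gives the monic gcd n - 6.
Cancel n - 6 from numerator and denominator to get the reduced form.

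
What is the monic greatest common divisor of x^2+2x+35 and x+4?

Repeated division with remainder:
  x^2+2x+35 = (x−2)(x+4) + (43)
  x+4 = ((1/43)x+4/43)(43) + (0)
The last nonzero remainder is the constant 43, so the polynomials are coprime and gcd = 1.

1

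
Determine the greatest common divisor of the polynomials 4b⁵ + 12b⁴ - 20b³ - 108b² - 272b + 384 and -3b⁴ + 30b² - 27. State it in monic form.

By polynomial division,
  4b⁵ + 12b⁴ - 20b³ - 108b² - 272b + 384 = (-(4/3)b - 4)(-3b⁴ + 30b² - 27) + (20b³ + 12b² - 308b + 276)
  -3b⁴ + 30b² - 27 = (-(3/20)b + 9/100)(20b³ + 12b² - 308b + 276) + (-(432/25)b² + (1728/25)b - 1296/25)
  20b³ + 12b² - 308b + 276 = (-(125/108)b - 575/108)(-(432/25)b² + (1728/25)b - 1296/25) + (0)
Last nonzero remainder: -(432/25)b² + (1728/25)b - 1296/25. Dividing through by -432/25 gives the monic gcd b² - 4b + 3.

b² - 4b + 3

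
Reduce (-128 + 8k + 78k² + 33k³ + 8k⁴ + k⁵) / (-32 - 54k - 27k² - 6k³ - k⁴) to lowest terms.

(4 - 3k - k²)/(1 + k)

By polynomial division,
  k⁵ + 8k⁴ + 33k³ + 78k² + 8k - 128 = (-k - 2)(-k⁴ - 6k³ - 27k² - 54k - 32) + (-6k³ - 30k² - 132k - 192)
  -k⁴ - 6k³ - 27k² - 54k - 32 = ((1/6)k + 1/6)(-6k³ - 30k² - 132k - 192) + (0)
Last nonzero remainder: -6k³ - 30k² - 132k - 192. Dividing through by -6 gives the monic gcd k³ + 5k² + 22k + 32.
Cancel k³ + 5k² + 22k + 32 from numerator and denominator to get the reduced form.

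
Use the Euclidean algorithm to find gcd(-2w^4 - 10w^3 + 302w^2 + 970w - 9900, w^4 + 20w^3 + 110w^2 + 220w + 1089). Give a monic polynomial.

w^2 + 20w + 99

Apply the Euclidean algorithm:
  -2w^4 - 10w^3 + 302w^2 + 970w - 9900 = (-2)(w^4 + 20w^3 + 110w^2 + 220w + 1089) + (30w^3 + 522w^2 + 1410w - 7722)
  w^4 + 20w^3 + 110w^2 + 220w + 1089 = ((1/30)w + 13/150)(30w^3 + 522w^2 + 1410w - 7722) + ((444/25)w^2 + (1776/5)w + 43956/25)
  30w^3 + 522w^2 + 1410w - 7722 = ((125/74)w - 325/74)((444/25)w^2 + (1776/5)w + 43956/25) + (0)
Last nonzero remainder: (444/25)w^2 + (1776/5)w + 43956/25. Dividing through by 444/25 gives the monic gcd w^2 + 20w + 99.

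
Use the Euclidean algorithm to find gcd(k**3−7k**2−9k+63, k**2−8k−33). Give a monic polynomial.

By polynomial division,
  k**3−7k**2−9k+63 = (k+1)(k**2−8k−33) + (32k+96)
  k**2−8k−33 = ((1/32)k−11/32)(32k+96) + (0)
Last nonzero remainder: 32k+96. Dividing through by 32 gives the monic gcd k+3.

k+3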